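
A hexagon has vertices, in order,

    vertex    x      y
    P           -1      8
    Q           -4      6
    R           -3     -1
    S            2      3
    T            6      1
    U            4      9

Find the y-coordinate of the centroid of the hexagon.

Apply the shoelace formula. First the cross-terms c_i = x_i·y_{i+1} − x_{i+1}·y_i:
  26, 22, -7, -16, 50, 41  ⇒  2A = 116, A = 58.
Then Σ (y_i + y_{i+1})·c_i = 1593, so ȳ = 1593 / (6·58) = 531/116.

531/116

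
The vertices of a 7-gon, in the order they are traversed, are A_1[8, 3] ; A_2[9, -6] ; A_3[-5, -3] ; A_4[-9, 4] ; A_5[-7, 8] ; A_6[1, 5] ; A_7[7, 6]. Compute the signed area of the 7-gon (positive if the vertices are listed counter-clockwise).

-161

Σ = (-75) + (-57) + (-47) + (-44) + (-43) + (-29) + (-27) = -322
Signed area = Σ/2 = -161 (negative ⇒ clockwise traversal).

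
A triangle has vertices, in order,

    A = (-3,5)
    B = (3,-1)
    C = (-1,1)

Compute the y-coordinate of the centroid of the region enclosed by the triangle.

Apply Gauss's area formula. First the cross-terms c_i = x_i·y_{i+1} − x_{i+1}·y_i:
  -12, 2, -2  ⇒  2A = -12, A = -6.
Then Σ (y_i + y_{i+1})·c_i = -60, so ȳ = -60 / (6·(-6)) = 5/3.

5/3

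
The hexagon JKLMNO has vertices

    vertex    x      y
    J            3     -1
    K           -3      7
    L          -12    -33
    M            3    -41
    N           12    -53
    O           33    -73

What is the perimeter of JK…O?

190

|JK| = √((-6)² + (8)²) = √100 = 10
|KL| = √((-9)² + (-40)²) = √1681 = 41
|LM| = √((15)² + (-8)²) = √289 = 17
|MN| = √((9)² + (-12)²) = √225 = 15
|NO| = √((21)² + (-20)²) = √841 = 29
|OJ| = √((-30)² + (72)²) = √6084 = 78
Perimeter = 10 + 41 + 17 + 15 + 29 + 78 = 190.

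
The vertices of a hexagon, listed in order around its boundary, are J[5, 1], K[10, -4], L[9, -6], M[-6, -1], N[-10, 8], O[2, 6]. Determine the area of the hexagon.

130.5

Apply the shoelace (surveyor's) formula: 2A = Σ (x_i·y_{i+1} − x_{i+1}·y_i), indices taken mod 6.
J→K: (5)(-4) − (10)(1) = -30
K→L: (10)(-6) − (9)(-4) = -24
L→M: (9)(-1) − (-6)(-6) = -45
M→N: (-6)(8) − (-10)(-1) = -58
N→O: (-10)(6) − (2)(8) = -76
O→J: (2)(1) − (5)(6) = -28
Σ = -261
Area = |Σ|/2 = 130.5.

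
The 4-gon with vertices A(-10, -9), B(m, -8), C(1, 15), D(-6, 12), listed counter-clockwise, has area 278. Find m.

8

Write out the shoelace sum; only the two edges meeting at B involve m:
2·Area = [((-10)·(-8) − m·(-9)) + (m·15 − 1·(-8))] + 276
       = 24·m + 364 = 556
⇒ m = 8.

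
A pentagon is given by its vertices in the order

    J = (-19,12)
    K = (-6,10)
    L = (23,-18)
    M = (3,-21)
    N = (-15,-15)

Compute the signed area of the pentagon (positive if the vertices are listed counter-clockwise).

Σ = (-118) + (-122) + (-429) + (-360) + (-465) = -1494
Signed area = Σ/2 = -747 (negative ⇒ clockwise traversal).

-747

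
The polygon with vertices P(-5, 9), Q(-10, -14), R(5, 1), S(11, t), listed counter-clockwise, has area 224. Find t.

Write out the shoelace sum; only the two edges meeting at S involve t:
2·Area = [(5·t − 11·1) + (11·9 − (-5)·t)] + 220
       = 10·t + 308 = 448
⇒ t = 14.

14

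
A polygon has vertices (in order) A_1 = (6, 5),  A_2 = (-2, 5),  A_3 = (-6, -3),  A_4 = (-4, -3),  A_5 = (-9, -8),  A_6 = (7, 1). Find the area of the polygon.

81.5

Σ = (40) + (36) + (6) + (5) + (47) + (29) = 163
Area = |Σ|/2 = 81.5.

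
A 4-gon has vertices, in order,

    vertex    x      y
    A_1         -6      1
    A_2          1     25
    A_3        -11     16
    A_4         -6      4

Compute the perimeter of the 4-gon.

56

|A_1A_2| = √((7)² + (24)²) = √625 = 25
|A_2A_3| = √((-12)² + (-9)²) = √225 = 15
|A_3A_4| = √((5)² + (-12)²) = √169 = 13
|A_4A_1| = √((0)² + (-3)²) = √9 = 3
Perimeter = 25 + 15 + 13 + 3 = 56.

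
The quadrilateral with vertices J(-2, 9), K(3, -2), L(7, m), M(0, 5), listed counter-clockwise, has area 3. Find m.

The doubled signed area Σ (x_i y_{i+1} − x_{i+1} y_i) is linear in m.
With m=0 it equals 36; the coefficient of m is 3 (from the two edges through L).
So 3·m + 36 = 2·3 = 6 ⇒ m = -10.

-10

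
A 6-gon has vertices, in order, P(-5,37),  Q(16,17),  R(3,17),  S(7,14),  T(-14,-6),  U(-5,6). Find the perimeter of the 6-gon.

122

|PQ| = √((21)² + (-20)²) = √841 = 29
|QR| = √((-13)² + (0)²) = √169 = 13
|RS| = √((4)² + (-3)²) = √25 = 5
|ST| = √((-21)² + (-20)²) = √841 = 29
|TU| = √((9)² + (12)²) = √225 = 15
|UP| = √((0)² + (31)²) = √961 = 31
Perimeter = 29 + 13 + 5 + 29 + 15 + 31 = 122.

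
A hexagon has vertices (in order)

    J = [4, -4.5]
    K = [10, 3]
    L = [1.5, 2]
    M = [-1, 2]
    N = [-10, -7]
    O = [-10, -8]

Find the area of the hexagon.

95.75

Σ = (57) + (15.5) + (5) + (27) + (10) + (77) = 191.5
Area = |Σ|/2 = 95.75.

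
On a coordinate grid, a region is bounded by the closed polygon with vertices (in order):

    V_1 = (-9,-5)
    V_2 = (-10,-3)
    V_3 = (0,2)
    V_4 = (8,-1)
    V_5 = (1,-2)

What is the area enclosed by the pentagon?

48.5

Σ = (-23) + (-20) + (-16) + (-15) + (-23) = -97
Area = |Σ|/2 = 48.5.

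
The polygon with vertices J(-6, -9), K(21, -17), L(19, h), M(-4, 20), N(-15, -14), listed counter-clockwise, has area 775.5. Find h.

Write out the shoelace sum; only the two edges meeting at L involve h:
2·Area = [(21·h − 19·(-17)) + (19·20 − (-4)·h)] + 698
       = 25·h + 1401 = 1551
⇒ h = 6.

6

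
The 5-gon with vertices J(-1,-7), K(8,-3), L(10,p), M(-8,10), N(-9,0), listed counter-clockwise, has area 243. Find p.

The doubled signed area Σ (x_i y_{i+1} − x_{i+1} y_i) is linear in p.
With p=0 it equals 342; the coefficient of p is 16 (from the two edges through L).
So 16·p + 342 = 2·243 = 486 ⇒ p = 9.

9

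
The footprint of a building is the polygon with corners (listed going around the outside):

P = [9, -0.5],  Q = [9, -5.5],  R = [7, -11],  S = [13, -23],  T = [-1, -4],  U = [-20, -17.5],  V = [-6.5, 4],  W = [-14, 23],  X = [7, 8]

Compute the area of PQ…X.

Apply the shoelace (surveyor's) formula: 2A = Σ (x_i·y_{i+1} − x_{i+1}·y_i), indices taken mod 9.
Cross-terms: -45, -60.5, -18, -75, -62.5, -193.75, -93.5, -273, -75.5  ⇒  Σ = -896.75
Area = |Σ|/2 = 448.375.

448.375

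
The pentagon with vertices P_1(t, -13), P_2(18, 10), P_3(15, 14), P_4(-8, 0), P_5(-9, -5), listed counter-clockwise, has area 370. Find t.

Write out the shoelace sum; only the two edges meeting at P_1 involve t:
2·Area = [((-9)·(-13) − t·(-5)) + (t·10 − 18·(-13))] + 254
       = 15·t + 605 = 740
⇒ t = 9.

9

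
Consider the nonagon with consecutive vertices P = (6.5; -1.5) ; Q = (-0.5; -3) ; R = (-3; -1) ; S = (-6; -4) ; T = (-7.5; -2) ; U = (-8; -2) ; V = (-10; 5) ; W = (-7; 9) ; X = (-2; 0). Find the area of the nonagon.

67.875

Apply the shoelace (surveyor's) formula: 2A = Σ (x_i·y_{i+1} − x_{i+1}·y_i), indices taken mod 9.
Σ = (-20.25) + (-8.5) + (6) + (-18) + (-1) + (-60) + (-55) + (18) + (3) = -135.75
Area = |Σ|/2 = 67.875.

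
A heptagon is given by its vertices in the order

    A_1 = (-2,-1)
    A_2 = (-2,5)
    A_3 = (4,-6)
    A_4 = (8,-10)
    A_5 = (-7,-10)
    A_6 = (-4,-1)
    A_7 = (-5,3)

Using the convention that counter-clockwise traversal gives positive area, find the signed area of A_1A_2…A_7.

-100.5

Apply the surveyor's formula: 2A = Σ (x_i·y_{i+1} − x_{i+1}·y_i), indices taken mod 7.
Σ = (-12) + (-8) + (8) + (-150) + (-33) + (-17) + (11) = -201
Signed area = Σ/2 = -100.5 (negative ⇒ clockwise traversal).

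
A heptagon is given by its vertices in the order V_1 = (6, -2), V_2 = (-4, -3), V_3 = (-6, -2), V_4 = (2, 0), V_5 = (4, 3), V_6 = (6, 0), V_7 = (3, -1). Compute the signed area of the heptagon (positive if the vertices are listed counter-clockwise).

-25

Apply the shoelace (surveyor's) formula: 2A = Σ (x_i·y_{i+1} − x_{i+1}·y_i), indices taken mod 7.
V_1→V_2: (6)(-3) − (-4)(-2) = -26
V_2→V_3: (-4)(-2) − (-6)(-3) = -10
V_3→V_4: (-6)(0) − (2)(-2) = 4
V_4→V_5: (2)(3) − (4)(0) = 6
V_5→V_6: (4)(0) − (6)(3) = -18
V_6→V_7: (6)(-1) − (3)(0) = -6
V_7→V_1: (3)(-2) − (6)(-1) = 0
Σ = -50
Signed area = Σ/2 = -25 (negative ⇒ clockwise traversal).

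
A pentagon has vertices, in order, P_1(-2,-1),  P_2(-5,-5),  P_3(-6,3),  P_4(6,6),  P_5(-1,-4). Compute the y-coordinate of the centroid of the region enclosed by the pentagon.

Apply the shoelace (surveyor's) formula. First the cross-terms c_i = x_i·y_{i+1} − x_{i+1}·y_i:
  5, -45, -54, -18, -7  ⇒  2A = -119, A = -59.5.
Then Σ (y_i + y_{i+1})·c_i = -427, so ȳ = -427 / (6·(-59.5)) = 61/51.

61/51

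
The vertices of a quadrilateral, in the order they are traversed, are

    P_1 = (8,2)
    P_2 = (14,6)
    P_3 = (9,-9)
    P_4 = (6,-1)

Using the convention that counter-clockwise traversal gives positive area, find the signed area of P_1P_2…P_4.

-47.5

Apply the shoelace (surveyor's) formula: 2A = Σ (x_i·y_{i+1} − x_{i+1}·y_i), indices taken mod 4.
P_1→P_2: (8)(6) − (14)(2) = 20
P_2→P_3: (14)(-9) − (9)(6) = -180
P_3→P_4: (9)(-1) − (6)(-9) = 45
P_4→P_1: (6)(2) − (8)(-1) = 20
Σ = -95
Signed area = Σ/2 = -47.5 (negative ⇒ clockwise traversal).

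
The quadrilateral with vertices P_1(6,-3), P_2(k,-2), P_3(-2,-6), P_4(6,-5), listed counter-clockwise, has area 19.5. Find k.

1

The doubled signed area Σ (x_i y_{i+1} − x_{i+1} y_i) is linear in k.
With k=0 it equals 42; the coefficient of k is -3 (from the two edges through P_2).
So -3·k + 42 = 2·19.5 = 39 ⇒ k = 1.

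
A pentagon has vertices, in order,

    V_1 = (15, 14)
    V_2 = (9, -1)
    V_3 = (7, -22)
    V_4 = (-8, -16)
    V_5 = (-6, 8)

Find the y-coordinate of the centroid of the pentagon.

-143/41

Apply Gauss's area formula. First the cross-terms c_i = x_i·y_{i+1} − x_{i+1}·y_i:
  -141, -191, -288, -160, -204  ⇒  2A = -984, A = -492.
Then Σ (y_i + y_{i+1})·c_i = 10296, so ȳ = 10296 / (6·(-492)) = -143/41.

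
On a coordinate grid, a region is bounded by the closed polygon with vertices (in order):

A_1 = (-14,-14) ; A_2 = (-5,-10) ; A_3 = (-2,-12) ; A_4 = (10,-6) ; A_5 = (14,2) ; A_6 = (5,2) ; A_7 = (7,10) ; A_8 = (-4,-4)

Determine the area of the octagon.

206

Σ = (70) + (40) + (132) + (104) + (18) + (36) + (12) + (0) = 412
Area = |Σ|/2 = 206.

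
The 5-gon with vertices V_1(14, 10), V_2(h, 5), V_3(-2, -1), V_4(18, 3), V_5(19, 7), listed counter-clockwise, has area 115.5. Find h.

Write out the shoelace sum; only the two edges meeting at V_2 involve h:
2·Area = [(14·5 − h·10) + (h·(-1) − (-2)·5)] + 173
       = -11·h + 253 = 231
⇒ h = 2.

2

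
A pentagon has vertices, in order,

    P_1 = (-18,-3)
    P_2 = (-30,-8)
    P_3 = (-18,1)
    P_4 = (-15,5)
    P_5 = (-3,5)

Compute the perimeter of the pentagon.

|P_1P_2| = √((-12)² + (-5)²) = √169 = 13
|P_2P_3| = √((12)² + (9)²) = √225 = 15
|P_3P_4| = √((3)² + (4)²) = √25 = 5
|P_4P_5| = √((12)² + (0)²) = √144 = 12
|P_5P_1| = √((-15)² + (-8)²) = √289 = 17
Perimeter = 13 + 15 + 5 + 12 + 17 = 62.

62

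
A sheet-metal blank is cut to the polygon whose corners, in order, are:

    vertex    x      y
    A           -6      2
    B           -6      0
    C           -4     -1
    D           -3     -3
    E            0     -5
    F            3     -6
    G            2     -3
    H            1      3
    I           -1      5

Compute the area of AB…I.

Cross-terms: 12, 6, 9, 15, 15, 3, 9, 8, 28  ⇒  Σ = 105
Area = |Σ|/2 = 52.5.

52.5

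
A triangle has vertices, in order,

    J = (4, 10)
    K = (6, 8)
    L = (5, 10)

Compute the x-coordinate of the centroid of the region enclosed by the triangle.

Apply the surveyor's formula. First the cross-terms c_i = x_i·y_{i+1} − x_{i+1}·y_i:
  -28, 20, 10  ⇒  2A = 2, A = 1.
Then Σ (x_i + x_{i+1})·c_i = 30, so x̄ = 30 / (6·1) = 5.

5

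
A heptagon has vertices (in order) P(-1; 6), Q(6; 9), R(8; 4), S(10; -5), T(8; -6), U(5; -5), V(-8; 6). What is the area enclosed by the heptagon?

127.5

Apply the shoelace (surveyor's) formula: 2A = Σ (x_i·y_{i+1} − x_{i+1}·y_i), indices taken mod 7.
Σ = (-45) + (-48) + (-80) + (-20) + (-10) + (-10) + (-42) = -255
Area = |Σ|/2 = 127.5.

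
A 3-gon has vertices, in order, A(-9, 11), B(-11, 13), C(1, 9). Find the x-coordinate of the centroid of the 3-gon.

-19/3

Apply the shoelace formula. First the cross-terms c_i = x_i·y_{i+1} − x_{i+1}·y_i:
  4, -112, 92  ⇒  2A = -16, A = -8.
Then Σ (x_i + x_{i+1})·c_i = 304, so x̄ = 304 / (6·(-8)) = -19/3.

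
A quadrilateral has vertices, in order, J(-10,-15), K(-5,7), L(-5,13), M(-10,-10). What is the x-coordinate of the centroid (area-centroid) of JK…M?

-245/33

Apply the surveyor's formula. First the cross-terms c_i = x_i·y_{i+1} − x_{i+1}·y_i:
  -145, -30, 180, 50  ⇒  2A = 55, A = 27.5.
Then Σ (x_i + x_{i+1})·c_i = -1225, so x̄ = -1225 / (6·27.5) = -245/33.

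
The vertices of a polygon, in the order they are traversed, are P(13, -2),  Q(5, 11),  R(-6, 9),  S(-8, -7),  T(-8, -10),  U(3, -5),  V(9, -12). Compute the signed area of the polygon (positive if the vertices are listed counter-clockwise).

Σ = (153) + (111) + (114) + (24) + (70) + (9) + (138) = 619
Signed area = Σ/2 = 309.5 (positive ⇒ counter-clockwise traversal).

309.5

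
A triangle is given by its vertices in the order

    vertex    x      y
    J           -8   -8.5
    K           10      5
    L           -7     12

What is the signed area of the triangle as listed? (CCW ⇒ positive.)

Apply the shoelace (surveyor's) formula: 2A = Σ (x_i·y_{i+1} − x_{i+1}·y_i), indices taken mod 3.
Cross-terms: 45, 155, 155.5  ⇒  Σ = 355.5
Signed area = Σ/2 = 177.75 (positive ⇒ counter-clockwise traversal).

177.75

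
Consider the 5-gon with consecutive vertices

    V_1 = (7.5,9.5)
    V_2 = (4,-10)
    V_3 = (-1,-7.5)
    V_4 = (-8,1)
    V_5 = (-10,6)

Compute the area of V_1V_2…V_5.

Apply Gauss's area formula: 2A = Σ (x_i·y_{i+1} − x_{i+1}·y_i), indices taken mod 5.
Cross-terms: -113, -40, -61, -38, -140  ⇒  Σ = -392
Area = |Σ|/2 = 196.

196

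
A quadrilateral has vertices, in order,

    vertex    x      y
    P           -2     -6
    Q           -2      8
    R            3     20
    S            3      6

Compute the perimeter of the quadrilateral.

|PQ| = √((0)² + (14)²) = √196 = 14
|QR| = √((5)² + (12)²) = √169 = 13
|RS| = √((0)² + (-14)²) = √196 = 14
|SP| = √((-5)² + (-12)²) = √169 = 13
Perimeter = 14 + 13 + 14 + 13 = 54.

54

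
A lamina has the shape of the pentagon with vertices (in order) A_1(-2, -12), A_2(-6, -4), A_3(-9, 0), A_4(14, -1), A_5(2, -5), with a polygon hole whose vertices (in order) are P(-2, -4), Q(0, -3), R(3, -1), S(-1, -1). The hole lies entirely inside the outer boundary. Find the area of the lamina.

Outer boundary:
Cross-terms: -64, -36, 9, -68, -34  ⇒  Σ = -193
Area = |Σ|/2 = 96.5.
Hole:
Apply Gauss's area formula: 2A = Σ (x_i·y_{i+1} − x_{i+1}·y_i), indices taken mod 4.
Cross-terms: 6, 9, -4, 2  ⇒  Σ = 13
Area = |Σ|/2 = 6.5.
Net area = 96.5 − 6.5 = 90.

90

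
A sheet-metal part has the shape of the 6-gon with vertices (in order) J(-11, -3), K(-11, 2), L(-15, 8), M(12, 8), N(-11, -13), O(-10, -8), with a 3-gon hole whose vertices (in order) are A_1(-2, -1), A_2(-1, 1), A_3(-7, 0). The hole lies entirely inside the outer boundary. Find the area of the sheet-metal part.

243

Outer boundary:
Apply the shoelace formula: 2A = Σ (x_i·y_{i+1} − x_{i+1}·y_i), indices taken mod 6.
J→K: (-11)(2) − (-11)(-3) = -55
K→L: (-11)(8) − (-15)(2) = -58
L→M: (-15)(8) − (12)(8) = -216
M→N: (12)(-13) − (-11)(8) = -68
N→O: (-11)(-8) − (-10)(-13) = -42
O→J: (-10)(-3) − (-11)(-8) = -58
Σ = -497
Area = |Σ|/2 = 248.5.
Hole:
Σ = (-3) + (7) + (7) = 11
Area = |Σ|/2 = 5.5.
Net area = 248.5 − 5.5 = 243.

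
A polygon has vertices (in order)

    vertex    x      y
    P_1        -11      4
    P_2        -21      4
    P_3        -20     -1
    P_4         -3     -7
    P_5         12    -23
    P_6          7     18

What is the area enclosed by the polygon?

517

Σ = (40) + (101) + (137) + (153) + (377) + (226) = 1034
Area = |Σ|/2 = 517.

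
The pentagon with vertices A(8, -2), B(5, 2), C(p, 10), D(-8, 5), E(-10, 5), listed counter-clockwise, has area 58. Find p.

-10

The doubled signed area Σ (x_i y_{i+1} − x_{i+1} y_i) is linear in p.
With p=0 it equals 146; the coefficient of p is 3 (from the two edges through C).
So 3·p + 146 = 2·58 = 116 ⇒ p = -10.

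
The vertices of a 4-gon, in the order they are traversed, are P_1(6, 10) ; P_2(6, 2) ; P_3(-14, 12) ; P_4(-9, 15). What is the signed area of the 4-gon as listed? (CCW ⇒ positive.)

Apply the shoelace formula: 2A = Σ (x_i·y_{i+1} − x_{i+1}·y_i), indices taken mod 4.
Σ = (-48) + (100) + (-102) + (-180) = -230
Signed area = Σ/2 = -115 (negative ⇒ clockwise traversal).

-115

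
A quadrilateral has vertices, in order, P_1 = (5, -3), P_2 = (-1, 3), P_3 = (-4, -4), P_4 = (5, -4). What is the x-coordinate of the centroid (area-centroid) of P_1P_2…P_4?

6/23

Apply the shoelace formula. First the cross-terms c_i = x_i·y_{i+1} − x_{i+1}·y_i:
  12, 16, 36, 5  ⇒  2A = 69, A = 34.5.
Then Σ (x_i + x_{i+1})·c_i = 54, so x̄ = 54 / (6·34.5) = 6/23.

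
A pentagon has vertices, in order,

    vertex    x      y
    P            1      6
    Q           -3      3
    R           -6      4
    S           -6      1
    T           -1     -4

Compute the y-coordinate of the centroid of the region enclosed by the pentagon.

121/102

Apply the surveyor's formula. First the cross-terms c_i = x_i·y_{i+1} − x_{i+1}·y_i:
  21, 6, 18, 25, -2  ⇒  2A = 68, A = 34.
Then Σ (y_i + y_{i+1})·c_i = 242, so ȳ = 242 / (6·34) = 121/102.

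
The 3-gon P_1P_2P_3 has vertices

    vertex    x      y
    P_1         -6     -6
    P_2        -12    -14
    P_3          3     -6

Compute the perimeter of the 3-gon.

36

|P_1P_2| = √((-6)² + (-8)²) = √100 = 10
|P_2P_3| = √((15)² + (8)²) = √289 = 17
|P_3P_1| = √((-9)² + (0)²) = √81 = 9
Perimeter = 10 + 17 + 9 = 36.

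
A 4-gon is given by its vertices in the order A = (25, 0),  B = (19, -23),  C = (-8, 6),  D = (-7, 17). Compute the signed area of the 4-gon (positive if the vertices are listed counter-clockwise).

Σ = (-575) + (-70) + (-94) + (-425) = -1164
Signed area = Σ/2 = -582 (negative ⇒ clockwise traversal).

-582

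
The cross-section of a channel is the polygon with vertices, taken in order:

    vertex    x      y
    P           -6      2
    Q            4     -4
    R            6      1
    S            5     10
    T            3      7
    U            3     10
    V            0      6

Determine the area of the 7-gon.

Apply the shoelace formula: 2A = Σ (x_i·y_{i+1} − x_{i+1}·y_i), indices taken mod 7.
Cross-terms: 16, 28, 55, 5, 9, 18, 36  ⇒  Σ = 167
Area = |Σ|/2 = 83.5.

83.5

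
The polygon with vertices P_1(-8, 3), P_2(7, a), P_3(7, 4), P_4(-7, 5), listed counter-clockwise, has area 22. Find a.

3

The doubled signed area Σ (x_i y_{i+1} − x_{i+1} y_i) is linear in a.
With a=0 it equals 89; the coefficient of a is -15 (from the two edges through P_2).
So -15·a + 89 = 2·22 = 44 ⇒ a = 3.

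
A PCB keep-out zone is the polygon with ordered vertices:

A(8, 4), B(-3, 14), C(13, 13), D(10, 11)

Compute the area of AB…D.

66

Apply the shoelace (surveyor's) formula: 2A = Σ (x_i·y_{i+1} − x_{i+1}·y_i), indices taken mod 4.
Cross-terms: 124, -221, 13, -48  ⇒  Σ = -132
Area = |Σ|/2 = 66.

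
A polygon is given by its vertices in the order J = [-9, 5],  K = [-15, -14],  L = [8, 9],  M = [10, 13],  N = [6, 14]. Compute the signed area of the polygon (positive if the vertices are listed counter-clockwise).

Apply the shoelace formula: 2A = Σ (x_i·y_{i+1} − x_{i+1}·y_i), indices taken mod 5.
J→K: (-9)(-14) − (-15)(5) = 201
K→L: (-15)(9) − (8)(-14) = -23
L→M: (8)(13) − (10)(9) = 14
M→N: (10)(14) − (6)(13) = 62
N→J: (6)(5) − (-9)(14) = 156
Σ = 410
Signed area = Σ/2 = 205 (positive ⇒ counter-clockwise traversal).

205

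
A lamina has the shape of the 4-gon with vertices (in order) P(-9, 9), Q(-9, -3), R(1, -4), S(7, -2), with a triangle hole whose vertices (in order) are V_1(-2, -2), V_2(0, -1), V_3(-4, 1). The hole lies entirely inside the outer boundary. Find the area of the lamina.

Outer boundary:
Apply the surveyor's formula: 2A = Σ (x_i·y_{i+1} − x_{i+1}·y_i), indices taken mod 4.
Σ = (108) + (39) + (26) + (45) = 218
Area = |Σ|/2 = 109.
Hole:
Apply the shoelace formula: 2A = Σ (x_i·y_{i+1} − x_{i+1}·y_i), indices taken mod 3.
Σ = (2) + (-4) + (10) = 8
Area = |Σ|/2 = 4.
Net area = 109 − 4 = 105.

105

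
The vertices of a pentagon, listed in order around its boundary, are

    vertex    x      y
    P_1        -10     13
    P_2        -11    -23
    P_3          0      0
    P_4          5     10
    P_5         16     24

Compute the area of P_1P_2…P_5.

390.5

Σ = (373) + (0) + (0) + (-40) + (448) = 781
Area = |Σ|/2 = 390.5.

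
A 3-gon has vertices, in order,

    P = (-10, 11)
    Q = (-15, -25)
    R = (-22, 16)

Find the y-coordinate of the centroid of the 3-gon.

Apply the surveyor's formula. First the cross-terms c_i = x_i·y_{i+1} − x_{i+1}·y_i:
  415, -790, -82  ⇒  2A = -457, A = -228.5.
Then Σ (y_i + y_{i+1})·c_i = -914, so ȳ = -914 / (6·(-228.5)) = 2/3.

2/3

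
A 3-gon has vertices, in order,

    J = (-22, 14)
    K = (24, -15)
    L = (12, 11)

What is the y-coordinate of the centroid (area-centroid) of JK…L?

Apply Gauss's area formula. First the cross-terms c_i = x_i·y_{i+1} − x_{i+1}·y_i:
  -6, 444, 410  ⇒  2A = 848, A = 424.
Then Σ (y_i + y_{i+1})·c_i = 8480, so ȳ = 8480 / (6·424) = 10/3.

10/3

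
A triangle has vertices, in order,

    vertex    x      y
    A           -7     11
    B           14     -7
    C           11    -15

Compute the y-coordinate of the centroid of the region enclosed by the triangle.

-11/3

Apply the shoelace formula. First the cross-terms c_i = x_i·y_{i+1} − x_{i+1}·y_i:
  -105, -133, 16  ⇒  2A = -222, A = -111.
Then Σ (y_i + y_{i+1})·c_i = 2442, so ȳ = 2442 / (6·(-111)) = -11/3.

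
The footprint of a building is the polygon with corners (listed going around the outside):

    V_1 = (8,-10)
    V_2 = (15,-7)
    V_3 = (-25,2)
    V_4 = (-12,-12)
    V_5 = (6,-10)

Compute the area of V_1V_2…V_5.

242.5

Σ = (94) + (-145) + (324) + (192) + (20) = 485
Area = |Σ|/2 = 242.5.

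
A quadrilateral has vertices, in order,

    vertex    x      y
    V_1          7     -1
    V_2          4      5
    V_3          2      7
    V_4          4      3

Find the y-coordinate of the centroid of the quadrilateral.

3.4

Apply the surveyor's formula. First the cross-terms c_i = x_i·y_{i+1} − x_{i+1}·y_i:
  39, 18, -22, -25  ⇒  2A = 10, A = 5.
Then Σ (y_i + y_{i+1})·c_i = 102, so ȳ = 102 / (6·5) = 3.4.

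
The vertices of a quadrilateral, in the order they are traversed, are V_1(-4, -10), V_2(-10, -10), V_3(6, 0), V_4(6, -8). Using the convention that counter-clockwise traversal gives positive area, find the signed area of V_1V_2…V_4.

-70

Apply Gauss's area formula: 2A = Σ (x_i·y_{i+1} − x_{i+1}·y_i), indices taken mod 4.
Σ = (-60) + (60) + (-48) + (-92) = -140
Signed area = Σ/2 = -70 (negative ⇒ clockwise traversal).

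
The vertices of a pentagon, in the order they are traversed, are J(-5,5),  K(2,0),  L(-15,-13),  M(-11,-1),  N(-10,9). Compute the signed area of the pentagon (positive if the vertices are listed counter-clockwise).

Σ = (-10) + (-26) + (-128) + (-109) + (-5) = -278
Signed area = Σ/2 = -139 (negative ⇒ clockwise traversal).

-139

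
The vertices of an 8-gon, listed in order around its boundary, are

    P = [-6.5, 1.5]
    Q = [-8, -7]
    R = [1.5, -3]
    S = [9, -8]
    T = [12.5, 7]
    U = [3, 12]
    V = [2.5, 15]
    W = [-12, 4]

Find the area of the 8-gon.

306

P→Q: (-6.5)(-7) − (-8)(1.5) = 57.5
Q→R: (-8)(-3) − (1.5)(-7) = 34.5
R→S: (1.5)(-8) − (9)(-3) = 15
S→T: (9)(7) − (12.5)(-8) = 163
T→U: (12.5)(12) − (3)(7) = 129
U→V: (3)(15) − (2.5)(12) = 15
V→W: (2.5)(4) − (-12)(15) = 190
W→P: (-12)(1.5) − (-6.5)(4) = 8
Σ = 612
Area = |Σ|/2 = 306.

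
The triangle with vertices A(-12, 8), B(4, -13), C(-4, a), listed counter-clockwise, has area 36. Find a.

Write out the shoelace sum; only the two edges meeting at C involve a:
2·Area = [(4·a − (-4)·(-13)) + ((-4)·8 − (-12)·a)] + 124
       = 16·a + 40 = 72
⇒ a = 2.

2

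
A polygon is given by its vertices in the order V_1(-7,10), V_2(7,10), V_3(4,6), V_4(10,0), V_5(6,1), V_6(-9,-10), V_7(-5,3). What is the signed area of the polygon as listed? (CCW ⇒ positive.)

V_1→V_2: (-7)(10) − (7)(10) = -140
V_2→V_3: (7)(6) − (4)(10) = 2
V_3→V_4: (4)(0) − (10)(6) = -60
V_4→V_5: (10)(1) − (6)(0) = 10
V_5→V_6: (6)(-10) − (-9)(1) = -51
V_6→V_7: (-9)(3) − (-5)(-10) = -77
V_7→V_1: (-5)(10) − (-7)(3) = -29
Σ = -345
Signed area = Σ/2 = -172.5 (negative ⇒ clockwise traversal).

-172.5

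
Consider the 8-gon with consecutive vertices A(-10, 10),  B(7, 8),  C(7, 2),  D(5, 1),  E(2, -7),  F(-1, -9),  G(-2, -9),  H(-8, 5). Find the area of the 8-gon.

A→B: (-10)(8) − (7)(10) = -150
B→C: (7)(2) − (7)(8) = -42
C→D: (7)(1) − (5)(2) = -3
D→E: (5)(-7) − (2)(1) = -37
E→F: (2)(-9) − (-1)(-7) = -25
F→G: (-1)(-9) − (-2)(-9) = -9
G→H: (-2)(5) − (-8)(-9) = -82
H→A: (-8)(10) − (-10)(5) = -30
Σ = -378
Area = |Σ|/2 = 189.

189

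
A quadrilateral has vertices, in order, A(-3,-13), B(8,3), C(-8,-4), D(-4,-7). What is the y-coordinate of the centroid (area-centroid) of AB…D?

-1001/237

Apply the shoelace formula. First the cross-terms c_i = x_i·y_{i+1} − x_{i+1}·y_i:
  95, -8, 40, 31  ⇒  2A = 158, A = 79.
Then Σ (y_i + y_{i+1})·c_i = -2002, so ȳ = -2002 / (6·79) = -1001/237.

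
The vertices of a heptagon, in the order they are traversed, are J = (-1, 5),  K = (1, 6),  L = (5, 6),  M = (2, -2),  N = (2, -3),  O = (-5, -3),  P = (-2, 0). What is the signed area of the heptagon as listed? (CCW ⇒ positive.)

Cross-terms: -11, -24, -22, -2, -21, -6, -10  ⇒  Σ = -96
Signed area = Σ/2 = -48 (negative ⇒ clockwise traversal).

-48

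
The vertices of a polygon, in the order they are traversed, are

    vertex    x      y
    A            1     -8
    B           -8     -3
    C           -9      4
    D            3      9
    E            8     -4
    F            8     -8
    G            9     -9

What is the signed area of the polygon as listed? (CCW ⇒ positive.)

-199

Apply Gauss's area formula: 2A = Σ (x_i·y_{i+1} − x_{i+1}·y_i), indices taken mod 7.
Σ = (-67) + (-59) + (-93) + (-84) + (-32) + (0) + (-63) = -398
Signed area = Σ/2 = -199 (negative ⇒ clockwise traversal).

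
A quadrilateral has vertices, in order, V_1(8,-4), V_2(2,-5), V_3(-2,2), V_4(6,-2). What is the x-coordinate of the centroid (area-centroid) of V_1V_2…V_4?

Apply the shoelace formula. First the cross-terms c_i = x_i·y_{i+1} − x_{i+1}·y_i:
  -32, -6, -8, -8  ⇒  2A = -54, A = -27.
Then Σ (x_i + x_{i+1})·c_i = -464, so x̄ = -464 / (6·(-27)) = 232/81.

232/81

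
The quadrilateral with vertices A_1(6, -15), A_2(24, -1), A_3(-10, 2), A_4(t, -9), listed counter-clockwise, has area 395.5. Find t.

-15

Write out the shoelace sum; only the two edges meeting at A_4 involve t:
2·Area = [((-10)·(-9) − t·2) + (t·(-15) − 6·(-9))] + 392
       = -17·t + 536 = 791
⇒ t = -15.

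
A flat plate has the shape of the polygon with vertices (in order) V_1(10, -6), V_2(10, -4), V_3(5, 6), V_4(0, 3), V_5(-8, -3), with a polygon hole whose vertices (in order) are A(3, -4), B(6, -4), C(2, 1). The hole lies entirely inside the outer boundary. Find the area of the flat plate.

Outer boundary:
Apply Gauss's area formula: 2A = Σ (x_i·y_{i+1} − x_{i+1}·y_i), indices taken mod 5.
Σ = (20) + (80) + (15) + (24) + (78) = 217
Area = |Σ|/2 = 108.5.
Hole:
Apply the shoelace formula: 2A = Σ (x_i·y_{i+1} − x_{i+1}·y_i), indices taken mod 3.
Σ = (12) + (14) + (-11) = 15
Area = |Σ|/2 = 7.5.
Net area = 108.5 − 7.5 = 101.

101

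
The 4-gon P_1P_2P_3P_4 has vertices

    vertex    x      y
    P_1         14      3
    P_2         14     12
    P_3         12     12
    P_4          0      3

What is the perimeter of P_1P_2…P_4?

|P_1P_2| = √((0)² + (9)²) = √81 = 9
|P_2P_3| = √((-2)² + (0)²) = √4 = 2
|P_3P_4| = √((-12)² + (-9)²) = √225 = 15
|P_4P_1| = √((14)² + (0)²) = √196 = 14
Perimeter = 9 + 2 + 15 + 14 = 40.

40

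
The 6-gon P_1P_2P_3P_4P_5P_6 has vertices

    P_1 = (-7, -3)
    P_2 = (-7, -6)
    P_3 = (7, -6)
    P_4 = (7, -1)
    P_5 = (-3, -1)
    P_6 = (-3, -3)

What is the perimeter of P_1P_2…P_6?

|P_1P_2| = √((0)² + (-3)²) = √9 = 3
|P_2P_3| = √((14)² + (0)²) = √196 = 14
|P_3P_4| = √((0)² + (5)²) = √25 = 5
|P_4P_5| = √((-10)² + (0)²) = √100 = 10
|P_5P_6| = √((0)² + (-2)²) = √4 = 2
|P_6P_1| = √((-4)² + (0)²) = √16 = 4
Perimeter = 3 + 14 + 5 + 10 + 2 + 4 = 38.

38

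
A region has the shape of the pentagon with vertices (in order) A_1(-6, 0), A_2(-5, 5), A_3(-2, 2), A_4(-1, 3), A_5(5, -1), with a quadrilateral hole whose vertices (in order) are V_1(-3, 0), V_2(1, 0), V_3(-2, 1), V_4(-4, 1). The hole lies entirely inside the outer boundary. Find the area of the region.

Outer boundary:
Cross-terms: -30, 0, -4, -14, -6  ⇒  Σ = -54
Area = |Σ|/2 = 27.
Hole:
Apply Gauss's area formula: 2A = Σ (x_i·y_{i+1} − x_{i+1}·y_i), indices taken mod 4.
V_1→V_2: (-3)(0) − (1)(0) = 0
V_2→V_3: (1)(1) − (-2)(0) = 1
V_3→V_4: (-2)(1) − (-4)(1) = 2
V_4→V_1: (-4)(0) − (-3)(1) = 3
Σ = 6
Area = |Σ|/2 = 3.
Net area = 27 − 3 = 24.

24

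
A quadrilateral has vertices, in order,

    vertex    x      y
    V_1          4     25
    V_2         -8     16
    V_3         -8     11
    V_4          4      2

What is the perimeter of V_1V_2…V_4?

58

|V_1V_2| = √((-12)² + (-9)²) = √225 = 15
|V_2V_3| = √((0)² + (-5)²) = √25 = 5
|V_3V_4| = √((12)² + (-9)²) = √225 = 15
|V_4V_1| = √((0)² + (23)²) = √529 = 23
Perimeter = 15 + 5 + 15 + 23 = 58.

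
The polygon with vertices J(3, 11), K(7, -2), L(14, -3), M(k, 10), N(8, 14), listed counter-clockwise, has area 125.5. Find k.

13

The doubled signed area Σ (x_i y_{i+1} − x_{i+1} y_i) is linear in k.
With k=0 it equals 30; the coefficient of k is 17 (from the two edges through M).
So 17·k + 30 = 2·125.5 = 251 ⇒ k = 13.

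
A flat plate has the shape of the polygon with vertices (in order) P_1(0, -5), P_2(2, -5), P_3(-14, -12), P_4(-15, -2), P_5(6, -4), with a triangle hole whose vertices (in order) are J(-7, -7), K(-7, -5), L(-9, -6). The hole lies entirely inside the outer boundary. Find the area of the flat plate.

95

Outer boundary:
Apply the shoelace (surveyor's) formula: 2A = Σ (x_i·y_{i+1} − x_{i+1}·y_i), indices taken mod 5.
P_1→P_2: (0)(-5) − (2)(-5) = 10
P_2→P_3: (2)(-12) − (-14)(-5) = -94
P_3→P_4: (-14)(-2) − (-15)(-12) = -152
P_4→P_5: (-15)(-4) − (6)(-2) = 72
P_5→P_1: (6)(-5) − (0)(-4) = -30
Σ = -194
Area = |Σ|/2 = 97.
Hole:
Cross-terms: -14, -3, 21  ⇒  Σ = 4
Area = |Σ|/2 = 2.
Net area = 97 − 2 = 95.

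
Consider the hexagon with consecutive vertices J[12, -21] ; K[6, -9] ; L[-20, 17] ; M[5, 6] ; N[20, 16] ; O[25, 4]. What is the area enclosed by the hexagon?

Apply Gauss's area formula: 2A = Σ (x_i·y_{i+1} − x_{i+1}·y_i), indices taken mod 6.
J→K: (12)(-9) − (6)(-21) = 18
K→L: (6)(17) − (-20)(-9) = -78
L→M: (-20)(6) − (5)(17) = -205
M→N: (5)(16) − (20)(6) = -40
N→O: (20)(4) − (25)(16) = -320
O→J: (25)(-21) − (12)(4) = -573
Σ = -1198
Area = |Σ|/2 = 599.

599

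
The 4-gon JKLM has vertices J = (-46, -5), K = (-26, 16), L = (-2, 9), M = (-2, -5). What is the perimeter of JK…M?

|JK| = √((20)² + (21)²) = √841 = 29
|KL| = √((24)² + (-7)²) = √625 = 25
|LM| = √((0)² + (-14)²) = √196 = 14
|MJ| = √((-44)² + (0)²) = √1936 = 44
Perimeter = 29 + 25 + 14 + 44 = 112.

112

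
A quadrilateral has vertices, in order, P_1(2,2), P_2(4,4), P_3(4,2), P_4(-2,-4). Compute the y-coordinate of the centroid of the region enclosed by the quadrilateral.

2/3

Apply the shoelace formula. First the cross-terms c_i = x_i·y_{i+1} − x_{i+1}·y_i:
  0, -8, -12, 4  ⇒  2A = -16, A = -8.
Then Σ (y_i + y_{i+1})·c_i = -32, so ȳ = -32 / (6·(-8)) = 2/3.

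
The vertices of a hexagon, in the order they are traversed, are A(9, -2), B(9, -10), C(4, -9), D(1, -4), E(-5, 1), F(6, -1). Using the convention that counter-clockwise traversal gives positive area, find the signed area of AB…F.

-71.5

Apply Gauss's area formula: 2A = Σ (x_i·y_{i+1} − x_{i+1}·y_i), indices taken mod 6.
Cross-terms: -72, -41, -7, -19, -1, -3  ⇒  Σ = -143
Signed area = Σ/2 = -71.5 (negative ⇒ clockwise traversal).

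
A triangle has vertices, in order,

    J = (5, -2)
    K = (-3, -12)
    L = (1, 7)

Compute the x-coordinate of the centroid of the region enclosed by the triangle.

Apply the shoelace formula. First the cross-terms c_i = x_i·y_{i+1} − x_{i+1}·y_i:
  -66, -9, -37  ⇒  2A = -112, A = -56.
Then Σ (x_i + x_{i+1})·c_i = -336, so x̄ = -336 / (6·(-56)) = 1.

1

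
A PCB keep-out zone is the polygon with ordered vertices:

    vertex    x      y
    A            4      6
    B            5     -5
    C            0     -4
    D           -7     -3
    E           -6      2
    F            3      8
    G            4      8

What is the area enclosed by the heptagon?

Apply the shoelace (surveyor's) formula: 2A = Σ (x_i·y_{i+1} − x_{i+1}·y_i), indices taken mod 7.
Cross-terms: -50, -20, -28, -32, -54, -8, -8  ⇒  Σ = -200
Area = |Σ|/2 = 100.

100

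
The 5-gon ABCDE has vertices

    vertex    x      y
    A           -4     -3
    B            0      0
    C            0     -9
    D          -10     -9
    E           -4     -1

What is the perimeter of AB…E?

36

|AB| = √((4)² + (3)²) = √25 = 5
|BC| = √((0)² + (-9)²) = √81 = 9
|CD| = √((-10)² + (0)²) = √100 = 10
|DE| = √((6)² + (8)²) = √100 = 10
|EA| = √((0)² + (-2)²) = √4 = 2
Perimeter = 5 + 9 + 10 + 10 + 2 = 36.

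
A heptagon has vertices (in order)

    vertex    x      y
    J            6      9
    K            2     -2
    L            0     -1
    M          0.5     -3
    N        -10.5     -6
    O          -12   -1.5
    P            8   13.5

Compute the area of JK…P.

140.625

J→K: (6)(-2) − (2)(9) = -30
K→L: (2)(-1) − (0)(-2) = -2
L→M: (0)(-3) − (0.5)(-1) = 0.5
M→N: (0.5)(-6) − (-10.5)(-3) = -34.5
N→O: (-10.5)(-1.5) − (-12)(-6) = -56.25
O→P: (-12)(13.5) − (8)(-1.5) = -150
P→J: (8)(9) − (6)(13.5) = -9
Σ = -281.25
Area = |Σ|/2 = 140.625.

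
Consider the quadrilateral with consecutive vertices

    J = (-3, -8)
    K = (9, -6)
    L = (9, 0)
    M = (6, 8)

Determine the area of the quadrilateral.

Σ = (90) + (54) + (72) + (-24) = 192
Area = |Σ|/2 = 96.

96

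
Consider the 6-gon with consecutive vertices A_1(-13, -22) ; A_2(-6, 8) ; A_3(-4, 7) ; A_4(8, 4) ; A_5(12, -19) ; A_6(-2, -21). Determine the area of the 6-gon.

Apply Gauss's area formula: 2A = Σ (x_i·y_{i+1} − x_{i+1}·y_i), indices taken mod 6.
A_1→A_2: (-13)(8) − (-6)(-22) = -236
A_2→A_3: (-6)(7) − (-4)(8) = -10
A_3→A_4: (-4)(4) − (8)(7) = -72
A_4→A_5: (8)(-19) − (12)(4) = -200
A_5→A_6: (12)(-21) − (-2)(-19) = -290
A_6→A_1: (-2)(-22) − (-13)(-21) = -229
Σ = -1037
Area = |Σ|/2 = 518.5.

518.5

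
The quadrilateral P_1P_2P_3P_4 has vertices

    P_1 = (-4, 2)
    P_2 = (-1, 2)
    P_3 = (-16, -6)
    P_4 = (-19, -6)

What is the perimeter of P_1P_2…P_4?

40

|P_1P_2| = √((3)² + (0)²) = √9 = 3
|P_2P_3| = √((-15)² + (-8)²) = √289 = 17
|P_3P_4| = √((-3)² + (0)²) = √9 = 3
|P_4P_1| = √((15)² + (8)²) = √289 = 17
Perimeter = 3 + 17 + 3 + 17 = 40.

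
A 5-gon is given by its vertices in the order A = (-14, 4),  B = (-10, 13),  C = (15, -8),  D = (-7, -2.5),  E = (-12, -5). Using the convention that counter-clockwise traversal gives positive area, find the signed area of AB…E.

-231.75

Σ = (-142) + (-115) + (-93.5) + (5) + (-118) = -463.5
Signed area = Σ/2 = -231.75 (negative ⇒ clockwise traversal).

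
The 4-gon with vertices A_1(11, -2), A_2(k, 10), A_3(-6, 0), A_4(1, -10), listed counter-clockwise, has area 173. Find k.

Write out the shoelace sum; only the two edges meeting at A_2 involve k:
2·Area = [(11·10 − k·(-2)) + (k·0 − (-6)·10)] + 168
       = 2·k + 338 = 346
⇒ k = 4.

4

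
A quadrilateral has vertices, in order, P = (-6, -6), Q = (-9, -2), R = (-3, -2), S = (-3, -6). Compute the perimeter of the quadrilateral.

18

|PQ| = √((-3)² + (4)²) = √25 = 5
|QR| = √((6)² + (0)²) = √36 = 6
|RS| = √((0)² + (-4)²) = √16 = 4
|SP| = √((-3)² + (0)²) = √9 = 3
Perimeter = 5 + 6 + 4 + 3 = 18.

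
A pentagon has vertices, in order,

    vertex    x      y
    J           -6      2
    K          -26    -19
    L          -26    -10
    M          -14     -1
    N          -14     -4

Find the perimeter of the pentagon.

66

|JK| = √((-20)² + (-21)²) = √841 = 29
|KL| = √((0)² + (9)²) = √81 = 9
|LM| = √((12)² + (9)²) = √225 = 15
|MN| = √((0)² + (-3)²) = √9 = 3
|NJ| = √((8)² + (6)²) = √100 = 10
Perimeter = 29 + 9 + 15 + 3 + 10 = 66.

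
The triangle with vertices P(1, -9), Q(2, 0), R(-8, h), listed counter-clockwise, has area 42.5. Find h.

-5

The doubled signed area Σ (x_i y_{i+1} − x_{i+1} y_i) is linear in h.
With h=0 it equals 90; the coefficient of h is 1 (from the two edges through R).
So 1·h + 90 = 2·42.5 = 85 ⇒ h = -5.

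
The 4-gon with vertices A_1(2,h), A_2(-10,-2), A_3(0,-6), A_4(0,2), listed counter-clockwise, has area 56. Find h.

6

Write out the shoelace sum; only the two edges meeting at A_1 involve h:
2·Area = [(0·h − 2·2) + (2·(-2) − (-10)·h)] + 60
       = 10·h + 52 = 112
⇒ h = 6.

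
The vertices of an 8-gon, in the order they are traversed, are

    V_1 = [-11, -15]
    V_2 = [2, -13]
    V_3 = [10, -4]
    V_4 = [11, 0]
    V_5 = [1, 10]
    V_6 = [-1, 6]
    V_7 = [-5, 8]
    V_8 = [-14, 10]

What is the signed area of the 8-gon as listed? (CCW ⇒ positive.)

434.5

Apply the shoelace formula: 2A = Σ (x_i·y_{i+1} − x_{i+1}·y_i), indices taken mod 8.
Σ = (173) + (122) + (44) + (110) + (16) + (22) + (62) + (320) = 869
Signed area = Σ/2 = 434.5 (positive ⇒ counter-clockwise traversal).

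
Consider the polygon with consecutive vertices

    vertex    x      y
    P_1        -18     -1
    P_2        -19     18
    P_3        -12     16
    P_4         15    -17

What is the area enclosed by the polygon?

394

Σ = (-343) + (-88) + (-36) + (-321) = -788
Area = |Σ|/2 = 394.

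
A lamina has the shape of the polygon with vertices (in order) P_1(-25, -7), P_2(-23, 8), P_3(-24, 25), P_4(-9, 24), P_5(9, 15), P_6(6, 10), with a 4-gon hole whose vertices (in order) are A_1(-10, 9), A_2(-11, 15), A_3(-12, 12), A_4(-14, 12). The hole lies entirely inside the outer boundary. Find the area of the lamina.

Outer boundary:
Σ = (-361) + (-383) + (-351) + (-351) + (0) + (208) = -1238
Area = |Σ|/2 = 619.
Hole:
Σ = (-51) + (48) + (24) + (-6) = 15
Area = |Σ|/2 = 7.5.
Net area = 619 − 7.5 = 611.5.

611.5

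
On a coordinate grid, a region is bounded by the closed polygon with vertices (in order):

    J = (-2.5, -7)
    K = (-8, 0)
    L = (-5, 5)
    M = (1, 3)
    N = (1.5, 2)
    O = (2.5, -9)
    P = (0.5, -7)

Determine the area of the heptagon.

85.5

Apply the surveyor's formula: 2A = Σ (x_i·y_{i+1} − x_{i+1}·y_i), indices taken mod 7.
Cross-terms: -56, -40, -20, -2.5, -18.5, -13, -21  ⇒  Σ = -171
Area = |Σ|/2 = 85.5.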